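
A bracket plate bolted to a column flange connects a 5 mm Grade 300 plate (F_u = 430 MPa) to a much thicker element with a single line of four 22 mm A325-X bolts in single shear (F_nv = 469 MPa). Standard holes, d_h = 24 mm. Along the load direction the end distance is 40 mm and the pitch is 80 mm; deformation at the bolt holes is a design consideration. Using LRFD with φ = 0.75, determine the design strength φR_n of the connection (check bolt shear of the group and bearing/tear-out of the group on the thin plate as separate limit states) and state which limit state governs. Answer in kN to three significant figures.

Bolt shear: A_b = π·22²/4 = 380.1 mm²; R_n = 469 × 380.1 × 4 × 1 / 1000 = 713.1 kN → 0.75 × 713.1 = 535 kN.
Bearing (1.2 l_c t F_u ≤ 2.4 d t F_u): upper limit = 2.4·22·5·430 / 1000 = 113.5 kN.
  Edge l_c = 40 − 24/2 = 28 → r_n = 72.24 kN; interior l_c = 80 − 24 = 56 → r_n = 113.5 kN.
  R_n,bearing = 1·72.24 + 3·113.5 = 412.8 kN → 0.75 × 412.8 = 310 kN.
Bearing governs: 310 kN.

310 kN (bearing governs)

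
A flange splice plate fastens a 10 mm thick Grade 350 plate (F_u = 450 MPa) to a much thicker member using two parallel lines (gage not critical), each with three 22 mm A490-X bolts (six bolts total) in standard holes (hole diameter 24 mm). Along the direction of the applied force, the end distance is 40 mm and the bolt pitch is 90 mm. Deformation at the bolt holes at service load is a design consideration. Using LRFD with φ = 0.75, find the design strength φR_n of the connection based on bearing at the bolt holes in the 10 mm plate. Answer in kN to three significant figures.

Per bolt r_n = 1.2 l_c t F_u ≤ 2.4 d t F_u; upper limit = 2.4 × 22 × 10 × 450 / 1000 = 237.6 kN.
Edge bolt: l_c = 40 − 24/2 = 28 mm → 1.2 × 28 × 10 × 450 / 1000 = 151.2 → r_n = 151.2 kN.
Interior bolts: l_c = 90 − 24 = 66 mm → 1.2 × 66 × 10 × 450 / 1000 = 356.4 → r_n = 237.6 kN.
R_n = 2 × 151.2 + 4 × 237.6 = 1253 kN.
Design strength φR_n = 0.75 × 1253 = 940 kN.

940 kN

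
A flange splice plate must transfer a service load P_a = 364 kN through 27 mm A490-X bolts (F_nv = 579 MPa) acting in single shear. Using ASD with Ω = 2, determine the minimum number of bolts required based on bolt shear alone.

3 bolts

A_b = π·27²/4 = 572.6 mm².
Per-bolt allowable strength R_n/Ω = 579 × 572.6 × 1 / 1000 / 2 = 165.8 kN.
n ≥ 364 / 165.8 = 2.196 → use 3 bolts.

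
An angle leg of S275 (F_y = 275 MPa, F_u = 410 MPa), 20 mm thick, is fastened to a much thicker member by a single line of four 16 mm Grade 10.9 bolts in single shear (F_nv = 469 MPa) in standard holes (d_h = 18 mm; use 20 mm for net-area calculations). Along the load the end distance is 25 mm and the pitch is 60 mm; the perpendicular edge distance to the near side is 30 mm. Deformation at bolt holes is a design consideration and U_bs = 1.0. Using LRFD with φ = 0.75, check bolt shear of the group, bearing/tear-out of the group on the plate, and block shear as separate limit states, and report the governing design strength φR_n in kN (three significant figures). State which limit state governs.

Bolt shear: A_b = π·16²/4 = 201.1 mm²; R_n = 469 × 201.1 × 4 × 1 / 1000 = 377.2 kN → 0.75 × 377.2 = 283 kN.
Bearing: edge l_c = 16, r_n = 157.4 kN; interior l_c = 42, r_n = 314.9 kN; R_n = 157.4 + 3·314.9 = 1102 kN → 827 kN.
Block shear: A_gv = 4100, A_nv = 2700, A_nt = 400 mm²; R_n = min(0.6F_uA_nv, 0.6F_yA_gv) + U_bs·F_u·A_nt = 828.2 kN → 621 kN.
Bolt shear governs: 283 kN.

283 kN (bolt shear governs)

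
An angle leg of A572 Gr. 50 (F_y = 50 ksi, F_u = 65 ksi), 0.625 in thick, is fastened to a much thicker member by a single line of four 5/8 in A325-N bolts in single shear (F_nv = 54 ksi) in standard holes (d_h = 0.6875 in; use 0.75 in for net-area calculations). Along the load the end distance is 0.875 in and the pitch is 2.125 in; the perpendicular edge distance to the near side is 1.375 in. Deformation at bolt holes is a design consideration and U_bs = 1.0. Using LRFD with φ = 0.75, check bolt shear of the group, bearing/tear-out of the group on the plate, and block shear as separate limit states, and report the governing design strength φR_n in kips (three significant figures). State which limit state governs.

Bolt shear: A_b = π·0.625²/4 = 0.3068 in²; R_n = 54 × 0.3068 × 4 × 1 = 66.27 kips → 0.75 × 66.27 = 49.7 kips.
Bearing: edge l_c = 0.5312, r_n = 25.9 kips; interior l_c = 1.438, r_n = 60.94 kips; R_n = 25.9 + 3·60.94 = 208.7 kips → 157 kips.
Block shear: A_gv = 4.531, A_nv = 2.891, A_nt = 0.625 in²; R_n = min(0.6F_uA_nv, 0.6F_yA_gv) + U_bs·F_u·A_nt = 153.4 kips → 115 kips.
Bolt shear governs: 49.7 kips.

49.7 kips (bolt shear governs)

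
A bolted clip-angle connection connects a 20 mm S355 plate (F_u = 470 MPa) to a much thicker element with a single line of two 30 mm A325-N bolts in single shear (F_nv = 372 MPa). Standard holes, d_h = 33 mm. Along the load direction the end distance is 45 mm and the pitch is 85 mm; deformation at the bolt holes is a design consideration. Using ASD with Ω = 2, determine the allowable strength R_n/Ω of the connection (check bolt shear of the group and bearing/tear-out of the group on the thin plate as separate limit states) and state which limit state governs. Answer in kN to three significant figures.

263 kN (bolt shear governs)

Bolt shear: A_b = π·30²/4 = 706.9 mm²; R_n = 372 × 706.9 × 2 × 1 / 1000 = 525.9 kN → 525.9 / 2 = 263 kN.
Bearing (1.2 l_c t F_u ≤ 2.4 d t F_u): upper limit = 2.4·30·20·470 / 1000 = 676.8 kN.
  Edge l_c = 45 − 33/2 = 28.5 → r_n = 321.5 kN; interior l_c = 85 − 33 = 52 → r_n = 586.6 kN.
  R_n,bearing = 1·321.5 + 1·586.6 = 908 kN → 908 / 2 = 454 kN.
Bolt shear governs: 263 kN.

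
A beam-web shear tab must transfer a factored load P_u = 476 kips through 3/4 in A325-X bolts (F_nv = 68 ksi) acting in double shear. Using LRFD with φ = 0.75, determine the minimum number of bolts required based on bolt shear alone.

11 bolts

A_b = π·0.75²/4 = 0.4418 in².
Per-bolt design strength φR_n = 0.75 × 68 × 0.4418 × 2 = 45.06 kips.
n ≥ 476 / 45.06 = 10.56 → use 11 bolts.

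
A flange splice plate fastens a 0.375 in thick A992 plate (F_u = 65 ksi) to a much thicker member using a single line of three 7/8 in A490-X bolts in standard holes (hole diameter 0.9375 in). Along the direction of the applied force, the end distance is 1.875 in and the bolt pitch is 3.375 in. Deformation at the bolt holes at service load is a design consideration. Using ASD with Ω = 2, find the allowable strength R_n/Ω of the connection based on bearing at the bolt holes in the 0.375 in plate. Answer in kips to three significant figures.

71.8 kips

Per bolt r_n = 1.2 l_c t F_u ≤ 2.4 d t F_u; upper limit = 2.4 × 0.875 × 0.375 × 65 = 51.19 kips.
Edge bolt: l_c = 1.875 − 0.9375/2 = 1.406 in → 1.2 × 1.406 × 0.375 × 65 = 41.13 → r_n = 41.13 kips.
Interior bolts: l_c = 3.375 − 0.9375 = 2.438 in → 1.2 × 2.438 × 0.375 × 65 = 71.3 → r_n = 51.19 kips.
R_n = 1 × 41.13 + 2 × 51.19 = 143.5 kips.
Allowable strength R_n/Ω = 143.5 / 2 = 71.8 kips.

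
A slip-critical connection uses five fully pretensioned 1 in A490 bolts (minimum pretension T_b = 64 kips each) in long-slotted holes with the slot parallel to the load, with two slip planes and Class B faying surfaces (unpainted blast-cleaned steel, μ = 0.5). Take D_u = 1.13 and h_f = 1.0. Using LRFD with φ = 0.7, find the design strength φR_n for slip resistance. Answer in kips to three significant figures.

253 kips

R_n = μ · D_u · h_f · T_b · n_s · n_b = 0.5 × 1.13 × 1.0 × 64 × 2 × 5 = 361.6 kips.
Design strength φR_n = 0.7 × 361.6 = 253 kips.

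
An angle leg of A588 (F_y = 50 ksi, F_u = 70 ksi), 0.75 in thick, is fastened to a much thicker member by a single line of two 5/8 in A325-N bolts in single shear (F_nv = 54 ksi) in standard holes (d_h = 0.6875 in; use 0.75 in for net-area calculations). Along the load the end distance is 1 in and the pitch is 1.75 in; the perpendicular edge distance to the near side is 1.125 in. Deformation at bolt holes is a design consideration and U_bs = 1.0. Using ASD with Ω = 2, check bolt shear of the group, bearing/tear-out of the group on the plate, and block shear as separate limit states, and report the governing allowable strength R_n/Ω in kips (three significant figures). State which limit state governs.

16.6 kips (bolt shear governs)

Bolt shear: A_b = π·0.625²/4 = 0.3068 in²; R_n = 54 × 0.3068 × 2 × 1 = 33.13 kips → 33.13 / 2 = 16.6 kips.
Bearing: edge l_c = 0.6562, r_n = 41.34 kips; interior l_c = 1.062, r_n = 66.94 kips; R_n = 41.34 + 1·66.94 = 108.3 kips → 54.1 kips.
Block shear: A_gv = 2.062, A_nv = 1.219, A_nt = 0.5625 in²; R_n = min(0.6F_uA_nv, 0.6F_yA_gv) + U_bs·F_u·A_nt = 90.56 kips → 45.3 kips.
Bolt shear governs: 16.6 kips.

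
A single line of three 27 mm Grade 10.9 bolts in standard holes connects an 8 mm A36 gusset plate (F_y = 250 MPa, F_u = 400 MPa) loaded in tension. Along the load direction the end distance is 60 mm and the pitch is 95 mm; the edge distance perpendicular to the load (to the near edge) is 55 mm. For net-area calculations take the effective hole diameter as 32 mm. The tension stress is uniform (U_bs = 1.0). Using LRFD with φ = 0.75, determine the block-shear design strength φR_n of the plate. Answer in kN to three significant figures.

319 kN

Shear plane L_v = 60 + 2·95 = 250 mm; A_gv = 250 × 8 = 2000 mm².
A_nv = (250 − 2.5·32) × 8 = 1360 mm².
A_nt = (55 − 0.5·32) × 8 = 312 mm².
0.6 F_u A_nv = 326.4 kN; 0.6 F_y A_gv = 300 kN → shear yielding governs the shear term.
R_n = 300 + 1.0 × 400 × 312 / 1000 = 424.8 kN.
Design strength φR_n = 0.75 × 424.8 = 319 kN.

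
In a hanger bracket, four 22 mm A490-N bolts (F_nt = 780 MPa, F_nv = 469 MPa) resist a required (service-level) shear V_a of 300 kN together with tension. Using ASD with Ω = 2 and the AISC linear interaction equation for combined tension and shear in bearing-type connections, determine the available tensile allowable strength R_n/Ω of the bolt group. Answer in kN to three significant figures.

A_b = π·22²/4 = 380.1 mm²; f_rv = 300 × 1000 / (4 × 380.1) = 197.3 MPa.
F'_nt = 1.3 F_nt − (Ω F_nt / F_nv) f_rv = 1.3·780 − (2·780/469)·197.3 = 357.7 MPa, capped at F_nt → F'_nt = 357.7 MPa.
R_n = F'_nt · A_b · n = 357.7 × 380.1 × 4 / 1000 = 544 kN.
Allowable strength R_n/Ω = 544 / 2 = 272 kN.

272 kN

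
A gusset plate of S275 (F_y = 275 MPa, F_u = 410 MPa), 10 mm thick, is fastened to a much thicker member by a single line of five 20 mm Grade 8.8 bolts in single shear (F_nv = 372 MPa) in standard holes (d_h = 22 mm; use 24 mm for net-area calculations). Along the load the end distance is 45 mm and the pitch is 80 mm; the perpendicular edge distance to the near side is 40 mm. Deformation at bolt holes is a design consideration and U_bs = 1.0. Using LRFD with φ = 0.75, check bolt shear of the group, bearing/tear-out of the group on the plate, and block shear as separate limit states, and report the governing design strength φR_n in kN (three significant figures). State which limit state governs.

Bolt shear: A_b = π·20²/4 = 314.2 mm²; R_n = 372 × 314.2 × 5 × 1 / 1000 = 584.3 kN → 0.75 × 584.3 = 438 kN.
Bearing: edge l_c = 34, r_n = 167.3 kN; interior l_c = 58, r_n = 196.8 kN; R_n = 167.3 + 4·196.8 = 954.5 kN → 716 kN.
Block shear: A_gv = 3650, A_nv = 2570, A_nt = 280 mm²; R_n = min(0.6F_uA_nv, 0.6F_yA_gv) + U_bs·F_u·A_nt = 717.1 kN → 538 kN.
Bolt shear governs: 438 kN.

438 kN (bolt shear governs)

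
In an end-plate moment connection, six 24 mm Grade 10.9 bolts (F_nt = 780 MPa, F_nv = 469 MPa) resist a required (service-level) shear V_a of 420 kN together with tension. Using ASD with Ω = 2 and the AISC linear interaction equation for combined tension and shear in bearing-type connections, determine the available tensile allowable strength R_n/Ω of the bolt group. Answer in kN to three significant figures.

A_b = π·24²/4 = 452.4 mm²; f_rv = 420 × 1000 / (6 × 452.4) = 154.7 MPa.
F'_nt = 1.3 F_nt − (Ω F_nt / F_nv) f_rv = 1.3·780 − (2·780/469)·154.7 = 499.3 MPa, capped at F_nt → F'_nt = 499.3 MPa.
R_n = F'_nt · A_b · n = 499.3 × 452.4 × 6 / 1000 = 1355 kN.
Allowable strength R_n/Ω = 1355 / 2 = 678 kN.

678 kN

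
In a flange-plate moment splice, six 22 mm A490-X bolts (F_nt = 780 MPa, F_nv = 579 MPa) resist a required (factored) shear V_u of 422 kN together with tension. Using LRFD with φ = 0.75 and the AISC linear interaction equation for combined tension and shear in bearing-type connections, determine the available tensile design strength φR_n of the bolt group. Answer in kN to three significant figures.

A_b = π·22²/4 = 380.1 mm²; f_rv = 422 × 1000 / (6 × 380.1) = 185 MPa.
F'_nt = 1.3 F_nt − (F_nt / φF_nv) f_rv = 1.3·780 − (780/(0.75·579))·185 = 681.7 MPa, capped at F_nt → F'_nt = 681.7 MPa.
R_n = F'_nt · A_b · n = 681.7 × 380.1 × 6 / 1000 = 1555 kN.
Design strength φR_n = 0.75 × 1555 = 1170 kN.

1170 kN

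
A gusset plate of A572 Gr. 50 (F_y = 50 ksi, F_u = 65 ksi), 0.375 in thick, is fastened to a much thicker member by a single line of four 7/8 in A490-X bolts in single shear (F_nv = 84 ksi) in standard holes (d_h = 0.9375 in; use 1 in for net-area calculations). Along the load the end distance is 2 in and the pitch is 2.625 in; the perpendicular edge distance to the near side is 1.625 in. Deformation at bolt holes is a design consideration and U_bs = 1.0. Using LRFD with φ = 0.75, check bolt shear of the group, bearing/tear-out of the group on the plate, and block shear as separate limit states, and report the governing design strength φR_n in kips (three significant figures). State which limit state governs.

Bolt shear: A_b = π·0.875²/4 = 0.6013 in²; R_n = 84 × 0.6013 × 4 × 1 = 202 kips → 0.75 × 202 = 152 kips.
Bearing: edge l_c = 1.531, r_n = 44.79 kips; interior l_c = 1.688, r_n = 49.36 kips; R_n = 44.79 + 3·49.36 = 192.9 kips → 145 kips.
Block shear: A_gv = 3.703, A_nv = 2.391, A_nt = 0.4219 in²; R_n = min(0.6F_uA_nv, 0.6F_yA_gv) + U_bs·F_u·A_nt = 120.7 kips → 90.5 kips.
Block shear governs: 90.5 kips.

90.5 kips (block shear governs)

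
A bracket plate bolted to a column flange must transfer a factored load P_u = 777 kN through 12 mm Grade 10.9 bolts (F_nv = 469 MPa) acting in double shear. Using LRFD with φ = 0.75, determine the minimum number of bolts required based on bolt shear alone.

10 bolts

A_b = π·12²/4 = 113.1 mm².
Per-bolt design strength φR_n = 0.75 × 469 × 113.1 × 2 / 1000 = 79.56 kN.
n ≥ 777 / 79.56 = 9.766 → use 10 bolts.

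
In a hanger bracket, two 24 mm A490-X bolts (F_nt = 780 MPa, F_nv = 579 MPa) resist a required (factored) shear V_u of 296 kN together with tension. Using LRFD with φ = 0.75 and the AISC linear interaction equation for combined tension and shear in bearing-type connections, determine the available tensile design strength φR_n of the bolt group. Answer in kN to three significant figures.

289 kN

A_b = π·24²/4 = 452.4 mm²; f_rv = 296 × 1000 / (2 × 452.4) = 327.2 MPa.
F'_nt = 1.3 F_nt − (F_nt / φF_nv) f_rv = 1.3·780 − (780/(0.75·579))·327.2 = 426.4 MPa, capped at F_nt → F'_nt = 426.4 MPa.
R_n = F'_nt · A_b · n = 426.4 × 452.4 × 2 / 1000 = 385.8 kN.
Design strength φR_n = 0.75 × 385.8 = 289 kN.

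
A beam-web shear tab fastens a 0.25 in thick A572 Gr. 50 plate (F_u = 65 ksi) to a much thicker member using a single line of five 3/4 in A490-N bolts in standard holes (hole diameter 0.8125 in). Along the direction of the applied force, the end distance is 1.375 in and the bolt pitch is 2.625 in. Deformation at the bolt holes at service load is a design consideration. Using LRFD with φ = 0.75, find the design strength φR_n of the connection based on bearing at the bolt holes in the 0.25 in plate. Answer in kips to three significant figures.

102 kips

Per bolt r_n = 1.2 l_c t F_u ≤ 2.4 d t F_u; upper limit = 2.4 × 0.75 × 0.25 × 65 = 29.25 kips.
Edge bolt: l_c = 1.375 − 0.8125/2 = 0.9688 in → 1.2 × 0.9688 × 0.25 × 65 = 18.89 → r_n = 18.89 kips.
Interior bolts: l_c = 2.625 − 0.8125 = 1.812 in → 1.2 × 1.812 × 0.25 × 65 = 35.34 → r_n = 29.25 kips.
R_n = 1 × 18.89 + 4 × 29.25 = 135.9 kips.
Design strength φR_n = 0.75 × 135.9 = 102 kips.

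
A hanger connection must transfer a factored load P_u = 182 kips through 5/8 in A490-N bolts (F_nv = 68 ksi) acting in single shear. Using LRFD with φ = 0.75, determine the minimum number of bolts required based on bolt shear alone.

12 bolts

A_b = π·0.625²/4 = 0.3068 in².
Per-bolt design strength φR_n = 0.75 × 68 × 0.3068 × 1 = 15.65 kips.
n ≥ 182 / 15.65 = 11.63 → use 12 bolts.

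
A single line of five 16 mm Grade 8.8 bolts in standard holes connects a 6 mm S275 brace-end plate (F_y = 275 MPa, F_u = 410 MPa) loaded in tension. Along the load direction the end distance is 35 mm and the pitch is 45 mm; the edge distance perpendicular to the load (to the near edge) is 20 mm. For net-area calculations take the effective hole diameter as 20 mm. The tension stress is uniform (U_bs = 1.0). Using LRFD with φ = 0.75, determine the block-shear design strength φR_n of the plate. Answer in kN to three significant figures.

Shear plane L_v = 35 + 4·45 = 215 mm; A_gv = 215 × 6 = 1290 mm².
A_nv = (215 − 4.5·20) × 6 = 750 mm².
A_nt = (20 − 0.5·20) × 6 = 60 mm².
0.6 F_u A_nv = 184.5 kN; 0.6 F_y A_gv = 212.8 kN → shear rupture governs the shear term.
R_n = 184.5 + 1.0 × 410 × 60 / 1000 = 209.1 kN.
Design strength φR_n = 0.75 × 209.1 = 157 kN.

157 kN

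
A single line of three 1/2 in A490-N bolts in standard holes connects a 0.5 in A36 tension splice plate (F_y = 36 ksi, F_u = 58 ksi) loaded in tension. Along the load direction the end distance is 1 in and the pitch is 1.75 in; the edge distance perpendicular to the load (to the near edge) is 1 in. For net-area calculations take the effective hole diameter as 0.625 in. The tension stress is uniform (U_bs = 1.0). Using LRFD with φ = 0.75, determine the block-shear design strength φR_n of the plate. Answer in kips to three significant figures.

51.4 kips

Shear plane L_v = 1 + 2·1.75 = 4.5 in; A_gv = 4.5 × 0.5 = 2.25 in².
A_nv = (4.5 − 2.5·0.625) × 0.5 = 1.469 in².
A_nt = (1 − 0.5·0.625) × 0.5 = 0.3438 in².
0.6 F_u A_nv = 51.11 kips; 0.6 F_y A_gv = 48.6 kips → shear yielding governs the shear term.
R_n = 48.6 + 1.0 × 58 × 0.3438 = 68.54 kips.
Design strength φR_n = 0.75 × 68.54 = 51.4 kips.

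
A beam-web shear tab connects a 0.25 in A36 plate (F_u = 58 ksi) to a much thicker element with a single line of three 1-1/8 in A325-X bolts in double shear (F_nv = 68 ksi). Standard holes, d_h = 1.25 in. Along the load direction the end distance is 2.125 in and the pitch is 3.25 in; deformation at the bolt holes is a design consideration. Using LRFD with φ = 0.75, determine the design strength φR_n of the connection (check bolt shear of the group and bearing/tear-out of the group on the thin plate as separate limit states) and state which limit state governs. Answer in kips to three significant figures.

71.8 kips (bearing governs)

Bolt shear: A_b = π·1.125²/4 = 0.994 in²; R_n = 68 × 0.994 × 3 × 2 = 405.6 kips → 0.75 × 405.6 = 304 kips.
Bearing (1.2 l_c t F_u ≤ 2.4 d t F_u): upper limit = 2.4·1.125·0.25·58 = 39.15 kips.
  Edge l_c = 2.125 − 1.25/2 = 1.5 → r_n = 26.1 kips; interior l_c = 3.25 − 1.25 = 2 → r_n = 34.8 kips.
  R_n,bearing = 1·26.1 + 2·34.8 = 95.7 kips → 0.75 × 95.7 = 71.8 kips.
Bearing governs: 71.8 kips.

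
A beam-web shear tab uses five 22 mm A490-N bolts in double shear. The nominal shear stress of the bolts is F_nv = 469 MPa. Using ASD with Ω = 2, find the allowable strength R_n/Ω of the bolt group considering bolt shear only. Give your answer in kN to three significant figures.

891 kN

A_b = π × 22² / 4 = 380.1 mm².
R_n = F_nv · A_b · n · n_s = 469 × 380.1 × 5 × 2 / 1000 = 1783 kN.
Allowable strength R_n/Ω = 1783 / 2 = 891 kN.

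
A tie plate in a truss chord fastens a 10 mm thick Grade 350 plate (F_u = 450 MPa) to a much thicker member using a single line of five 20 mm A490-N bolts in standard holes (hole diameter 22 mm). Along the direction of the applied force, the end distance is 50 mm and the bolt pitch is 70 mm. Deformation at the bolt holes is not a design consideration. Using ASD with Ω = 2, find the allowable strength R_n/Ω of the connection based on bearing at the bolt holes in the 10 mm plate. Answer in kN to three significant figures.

672 kN

Per bolt r_n = 1.5 l_c t F_u ≤ 3.0 d t F_u; upper limit = 3.0 × 20 × 10 × 450 / 1000 = 270 kN.
Edge bolt: l_c = 50 − 22/2 = 39 mm → 1.5 × 39 × 10 × 450 / 1000 = 263.2 → r_n = 263.2 kN.
Interior bolts: l_c = 70 − 22 = 48 mm → 1.5 × 48 × 10 × 450 / 1000 = 324 → r_n = 270 kN.
R_n = 1 × 263.2 + 4 × 270 = 1343 kN.
Allowable strength R_n/Ω = 1343 / 2 = 672 kN.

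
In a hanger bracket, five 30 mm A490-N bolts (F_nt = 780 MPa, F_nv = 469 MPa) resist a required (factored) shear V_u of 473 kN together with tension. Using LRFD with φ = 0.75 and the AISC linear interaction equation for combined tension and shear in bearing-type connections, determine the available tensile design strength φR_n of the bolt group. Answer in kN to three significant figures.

1900 kN

A_b = π·30²/4 = 706.9 mm²; f_rv = 473 × 1000 / (5 × 706.9) = 133.8 MPa.
F'_nt = 1.3 F_nt − (F_nt / φF_nv) f_rv = 1.3·780 − (780/(0.75·469))·133.8 = 717.2 MPa, capped at F_nt → F'_nt = 717.2 MPa.
R_n = F'_nt · A_b · n = 717.2 × 706.9 × 5 / 1000 = 2535 kN.
Design strength φR_n = 0.75 × 2535 = 1900 kN.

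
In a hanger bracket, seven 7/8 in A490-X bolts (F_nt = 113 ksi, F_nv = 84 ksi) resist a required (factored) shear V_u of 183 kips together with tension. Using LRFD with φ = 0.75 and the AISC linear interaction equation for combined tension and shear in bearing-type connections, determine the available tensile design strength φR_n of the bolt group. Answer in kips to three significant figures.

A_b = π·0.875²/4 = 0.6013 in²; f_rv = 183 / (7 × 0.6013) = 43.48 ksi.
F'_nt = 1.3 F_nt − (F_nt / φF_nv) f_rv = 1.3·113 − (113/(0.75·84))·43.48 = 68.92 ksi, capped at F_nt → F'_nt = 68.92 ksi.
R_n = F'_nt · A_b · n = 68.92 × 0.6013 × 7 = 290.1 kips.
Design strength φR_n = 0.75 × 290.1 = 218 kips.

218 kips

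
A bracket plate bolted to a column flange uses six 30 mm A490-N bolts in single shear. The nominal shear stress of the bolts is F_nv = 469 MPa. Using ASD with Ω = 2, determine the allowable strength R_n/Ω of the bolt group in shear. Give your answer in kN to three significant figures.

995 kN

A_b = π × 30² / 4 = 706.9 mm².
R_n = F_nv · A_b · n · n_s = 469 × 706.9 × 6 × 1 / 1000 = 1989 kN.
Allowable strength R_n/Ω = 1989 / 2 = 995 kN.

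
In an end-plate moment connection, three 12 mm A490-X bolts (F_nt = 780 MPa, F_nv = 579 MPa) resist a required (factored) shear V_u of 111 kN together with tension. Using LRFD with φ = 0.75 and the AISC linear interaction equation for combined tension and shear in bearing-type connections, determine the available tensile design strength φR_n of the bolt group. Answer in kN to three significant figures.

A_b = π·12²/4 = 113.1 mm²; f_rv = 111 × 1000 / (3 × 113.1) = 327.2 MPa.
F'_nt = 1.3 F_nt − (F_nt / φF_nv) f_rv = 1.3·780 − (780/(0.75·579))·327.2 = 426.4 MPa, capped at F_nt → F'_nt = 426.4 MPa.
R_n = F'_nt · A_b · n = 426.4 × 113.1 × 3 / 1000 = 144.7 kN.
Design strength φR_n = 0.75 × 144.7 = 108 kN.

108 kN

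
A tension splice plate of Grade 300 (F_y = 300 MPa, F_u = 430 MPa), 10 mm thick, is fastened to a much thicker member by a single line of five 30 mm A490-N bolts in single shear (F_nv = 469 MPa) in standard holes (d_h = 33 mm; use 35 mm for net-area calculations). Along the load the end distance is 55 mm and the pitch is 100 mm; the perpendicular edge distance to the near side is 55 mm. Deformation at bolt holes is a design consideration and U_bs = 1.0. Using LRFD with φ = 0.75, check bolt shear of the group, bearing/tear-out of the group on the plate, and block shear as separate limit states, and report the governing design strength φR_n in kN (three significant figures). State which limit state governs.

697 kN (block shear governs)

Bolt shear: A_b = π·30²/4 = 706.9 mm²; R_n = 469 × 706.9 × 5 × 1 / 1000 = 1658 kN → 0.75 × 1658 = 1240 kN.
Bearing: edge l_c = 38.5, r_n = 198.7 kN; interior l_c = 67, r_n = 309.6 kN; R_n = 198.7 + 4·309.6 = 1437 kN → 1080 kN.
Block shear: A_gv = 4550, A_nv = 2975, A_nt = 375 mm²; R_n = min(0.6F_uA_nv, 0.6F_yA_gv) + U_bs·F_u·A_nt = 928.8 kN → 697 kN.
Block shear governs: 697 kN.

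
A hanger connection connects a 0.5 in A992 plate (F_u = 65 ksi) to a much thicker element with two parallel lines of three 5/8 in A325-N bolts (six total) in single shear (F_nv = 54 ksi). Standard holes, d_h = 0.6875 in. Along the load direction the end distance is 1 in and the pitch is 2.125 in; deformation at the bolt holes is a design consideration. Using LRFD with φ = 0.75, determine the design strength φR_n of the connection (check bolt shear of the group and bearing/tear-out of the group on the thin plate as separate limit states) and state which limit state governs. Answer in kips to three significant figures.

Bolt shear: A_b = π·0.625²/4 = 0.3068 in²; R_n = 54 × 0.3068 × 6 × 1 = 99.4 kips → 0.75 × 99.4 = 74.6 kips.
Bearing (1.2 l_c t F_u ≤ 2.4 d t F_u): upper limit = 2.4·0.625·0.5·65 = 48.75 kips.
  Edge l_c = 1 − 0.6875/2 = 0.6562 → r_n = 25.59 kips; interior l_c = 2.125 − 0.6875 = 1.438 → r_n = 48.75 kips.
  R_n,bearing = 2·25.59 + 4·48.75 = 246.2 kips → 0.75 × 246.2 = 185 kips.
Bolt shear governs: 74.6 kips.

74.6 kips (bolt shear governs)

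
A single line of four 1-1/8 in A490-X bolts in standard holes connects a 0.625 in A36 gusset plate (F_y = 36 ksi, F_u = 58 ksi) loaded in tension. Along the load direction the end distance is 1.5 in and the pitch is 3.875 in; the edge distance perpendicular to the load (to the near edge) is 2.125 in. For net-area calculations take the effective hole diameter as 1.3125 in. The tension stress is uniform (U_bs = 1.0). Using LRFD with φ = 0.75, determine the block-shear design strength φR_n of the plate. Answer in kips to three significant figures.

Shear plane L_v = 1.5 + 3·3.875 = 13.12 in; A_gv = 13.12 × 0.625 = 8.203 in².
A_nv = (13.12 − 3.5·1.3125) × 0.625 = 5.332 in².
A_nt = (2.125 − 0.5·1.3125) × 0.625 = 0.918 in².
0.6 F_u A_nv = 185.6 kips; 0.6 F_y A_gv = 177.2 kips → shear yielding governs the shear term.
R_n = 177.2 + 1.0 × 58 × 0.918 = 230.4 kips.
Design strength φR_n = 0.75 × 230.4 = 173 kips.

173 kips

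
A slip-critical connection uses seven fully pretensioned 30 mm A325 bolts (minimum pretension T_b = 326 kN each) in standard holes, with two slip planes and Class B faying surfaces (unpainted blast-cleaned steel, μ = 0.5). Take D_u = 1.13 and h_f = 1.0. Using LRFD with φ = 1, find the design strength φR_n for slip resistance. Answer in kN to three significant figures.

2580 kN

R_n = μ · D_u · h_f · T_b · n_s · n_b = 0.5 × 1.13 × 1.0 × 326 × 2 × 7 = 2579 kN.
Design strength φR_n = 1 × 2579 = 2580 kN.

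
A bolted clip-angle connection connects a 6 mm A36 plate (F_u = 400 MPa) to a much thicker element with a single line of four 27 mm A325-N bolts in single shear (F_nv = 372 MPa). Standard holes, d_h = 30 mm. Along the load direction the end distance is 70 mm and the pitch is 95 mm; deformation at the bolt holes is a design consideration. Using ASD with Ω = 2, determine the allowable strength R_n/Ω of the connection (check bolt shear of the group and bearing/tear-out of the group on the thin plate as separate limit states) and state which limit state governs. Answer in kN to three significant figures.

Bolt shear: A_b = π·27²/4 = 572.6 mm²; R_n = 372 × 572.6 × 4 × 1 / 1000 = 852 kN → 852 / 2 = 426 kN.
Bearing (1.2 l_c t F_u ≤ 2.4 d t F_u): upper limit = 2.4·27·6·400 / 1000 = 155.5 kN.
  Edge l_c = 70 − 30/2 = 55 → r_n = 155.5 kN; interior l_c = 95 − 30 = 65 → r_n = 155.5 kN.
  R_n,bearing = 1·155.5 + 3·155.5 = 622.1 kN → 622.1 / 2 = 311 kN.
Bearing governs: 311 kN.

311 kN (bearing governs)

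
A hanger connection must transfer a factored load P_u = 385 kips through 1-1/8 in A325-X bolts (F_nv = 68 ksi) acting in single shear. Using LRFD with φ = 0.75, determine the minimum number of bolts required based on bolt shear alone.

8 bolts

A_b = π·1.125²/4 = 0.994 in².
Per-bolt design strength φR_n = 0.75 × 68 × 0.994 × 1 = 50.69 kips.
n ≥ 385 / 50.69 = 7.594 → use 8 bolts.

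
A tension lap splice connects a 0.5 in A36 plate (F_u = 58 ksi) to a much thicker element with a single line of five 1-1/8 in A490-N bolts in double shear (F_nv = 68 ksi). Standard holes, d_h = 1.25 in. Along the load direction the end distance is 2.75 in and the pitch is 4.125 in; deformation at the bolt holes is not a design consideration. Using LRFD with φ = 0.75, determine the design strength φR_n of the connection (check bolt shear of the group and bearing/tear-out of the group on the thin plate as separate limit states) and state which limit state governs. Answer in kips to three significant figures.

363 kips (bearing governs)

Bolt shear: A_b = π·1.125²/4 = 0.994 in²; R_n = 68 × 0.994 × 5 × 2 = 675.9 kips → 0.75 × 675.9 = 507 kips.
Bearing (1.5 l_c t F_u ≤ 3.0 d t F_u): upper limit = 3.0·1.125·0.5·58 = 97.88 kips.
  Edge l_c = 2.75 − 1.25/2 = 2.125 → r_n = 92.44 kips; interior l_c = 4.125 − 1.25 = 2.875 → r_n = 97.88 kips.
  R_n,bearing = 1·92.44 + 4·97.88 = 483.9 kips → 0.75 × 483.9 = 363 kips.
Bearing governs: 363 kips.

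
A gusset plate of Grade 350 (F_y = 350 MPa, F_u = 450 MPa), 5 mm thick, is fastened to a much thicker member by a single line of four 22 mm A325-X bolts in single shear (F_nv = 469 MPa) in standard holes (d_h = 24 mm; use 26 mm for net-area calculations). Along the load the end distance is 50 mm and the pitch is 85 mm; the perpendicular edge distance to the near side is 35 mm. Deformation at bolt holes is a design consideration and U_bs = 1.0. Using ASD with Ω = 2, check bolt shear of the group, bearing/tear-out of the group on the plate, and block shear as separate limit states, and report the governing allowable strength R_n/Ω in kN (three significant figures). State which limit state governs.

Bolt shear: A_b = π·22²/4 = 380.1 mm²; R_n = 469 × 380.1 × 4 × 1 / 1000 = 713.1 kN → 713.1 / 2 = 357 kN.
Bearing: edge l_c = 38, r_n = 102.6 kN; interior l_c = 61, r_n = 118.8 kN; R_n = 102.6 + 3·118.8 = 459 kN → 230 kN.
Block shear: A_gv = 1525, A_nv = 1070, A_nt = 110 mm²; R_n = min(0.6F_uA_nv, 0.6F_yA_gv) + U_bs·F_u·A_nt = 338.4 kN → 169 kN.
Block shear governs: 169 kN.

169 kN (block shear governs)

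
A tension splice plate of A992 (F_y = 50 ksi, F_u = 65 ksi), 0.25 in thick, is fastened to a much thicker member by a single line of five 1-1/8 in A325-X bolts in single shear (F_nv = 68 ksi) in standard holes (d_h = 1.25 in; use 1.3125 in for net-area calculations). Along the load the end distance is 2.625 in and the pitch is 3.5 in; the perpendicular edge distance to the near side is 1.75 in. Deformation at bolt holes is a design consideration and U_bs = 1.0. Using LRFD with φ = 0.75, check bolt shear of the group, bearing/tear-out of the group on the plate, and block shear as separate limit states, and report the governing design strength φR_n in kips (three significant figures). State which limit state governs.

Bolt shear: A_b = π·1.125²/4 = 0.994 in²; R_n = 68 × 0.994 × 5 × 1 = 338 kips → 0.75 × 338 = 253 kips.
Bearing: edge l_c = 2, r_n = 39 kips; interior l_c = 2.25, r_n = 43.87 kips; R_n = 39 + 4·43.87 = 214.5 kips → 161 kips.
Block shear: A_gv = 4.156, A_nv = 2.68, A_nt = 0.2734 in²; R_n = min(0.6F_uA_nv, 0.6F_yA_gv) + U_bs·F_u·A_nt = 122.3 kips → 91.7 kips.
Block shear governs: 91.7 kips.

91.7 kips (block shear governs)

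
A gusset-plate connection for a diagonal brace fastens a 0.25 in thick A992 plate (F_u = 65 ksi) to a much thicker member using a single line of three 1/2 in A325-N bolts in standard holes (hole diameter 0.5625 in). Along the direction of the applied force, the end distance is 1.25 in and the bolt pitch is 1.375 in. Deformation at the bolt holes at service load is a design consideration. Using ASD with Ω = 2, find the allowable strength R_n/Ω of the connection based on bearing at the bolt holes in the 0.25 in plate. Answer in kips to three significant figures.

Per bolt r_n = 1.2 l_c t F_u ≤ 2.4 d t F_u; upper limit = 2.4 × 0.5 × 0.25 × 65 = 19.5 kips.
Edge bolt: l_c = 1.25 − 0.5625/2 = 0.9688 in → 1.2 × 0.9688 × 0.25 × 65 = 18.89 → r_n = 18.89 kips.
Interior bolts: l_c = 1.375 − 0.5625 = 0.8125 in → 1.2 × 0.8125 × 0.25 × 65 = 15.84 → r_n = 15.84 kips.
R_n = 1 × 18.89 + 2 × 15.84 = 50.58 kips.
Allowable strength R_n/Ω = 50.58 / 2 = 25.3 kips.

25.3 kips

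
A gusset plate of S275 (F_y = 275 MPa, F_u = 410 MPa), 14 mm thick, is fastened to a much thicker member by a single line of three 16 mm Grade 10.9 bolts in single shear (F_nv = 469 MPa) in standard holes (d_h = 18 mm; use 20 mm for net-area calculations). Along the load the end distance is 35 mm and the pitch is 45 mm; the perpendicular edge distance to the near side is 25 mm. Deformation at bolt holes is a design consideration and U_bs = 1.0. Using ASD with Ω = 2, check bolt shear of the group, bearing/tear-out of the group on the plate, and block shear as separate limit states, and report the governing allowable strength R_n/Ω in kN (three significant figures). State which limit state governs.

141 kN (bolt shear governs)

Bolt shear: A_b = π·16²/4 = 201.1 mm²; R_n = 469 × 201.1 × 3 × 1 / 1000 = 282.9 kN → 282.9 / 2 = 141 kN.
Bearing: edge l_c = 26, r_n = 179.1 kN; interior l_c = 27, r_n = 186 kN; R_n = 179.1 + 2·186 = 551 kN → 276 kN.
Block shear: A_gv = 1750, A_nv = 1050, A_nt = 210 mm²; R_n = min(0.6F_uA_nv, 0.6F_yA_gv) + U_bs·F_u·A_nt = 344.4 kN → 172 kN.
Bolt shear governs: 141 kN.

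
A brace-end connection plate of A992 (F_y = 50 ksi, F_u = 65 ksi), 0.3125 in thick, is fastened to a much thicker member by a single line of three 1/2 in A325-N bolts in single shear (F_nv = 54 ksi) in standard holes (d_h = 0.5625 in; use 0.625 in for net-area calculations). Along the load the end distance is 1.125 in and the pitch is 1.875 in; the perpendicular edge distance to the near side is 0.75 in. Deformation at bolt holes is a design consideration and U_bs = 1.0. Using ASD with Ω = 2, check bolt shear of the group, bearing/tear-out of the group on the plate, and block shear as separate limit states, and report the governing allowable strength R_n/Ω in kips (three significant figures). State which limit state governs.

15.9 kips (bolt shear governs)

Bolt shear: A_b = π·0.5²/4 = 0.1963 in²; R_n = 54 × 0.1963 × 3 × 1 = 31.81 kips → 31.81 / 2 = 15.9 kips.
Bearing: edge l_c = 0.8438, r_n = 20.57 kips; interior l_c = 1.312, r_n = 24.38 kips; R_n = 20.57 + 2·24.38 = 69.32 kips → 34.7 kips.
Block shear: A_gv = 1.523, A_nv = 1.035, A_nt = 0.1367 in²; R_n = min(0.6F_uA_nv, 0.6F_yA_gv) + U_bs·F_u·A_nt = 49.26 kips → 24.6 kips.
Bolt shear governs: 15.9 kips.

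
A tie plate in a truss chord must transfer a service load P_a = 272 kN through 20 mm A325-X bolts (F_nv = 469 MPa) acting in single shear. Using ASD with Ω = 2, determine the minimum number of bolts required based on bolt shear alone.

A_b = π·20²/4 = 314.2 mm².
Per-bolt allowable strength R_n/Ω = 469 × 314.2 × 1 / 1000 / 2 = 73.67 kN.
n ≥ 272 / 73.67 = 3.692 → use 4 bolts.

4 bolts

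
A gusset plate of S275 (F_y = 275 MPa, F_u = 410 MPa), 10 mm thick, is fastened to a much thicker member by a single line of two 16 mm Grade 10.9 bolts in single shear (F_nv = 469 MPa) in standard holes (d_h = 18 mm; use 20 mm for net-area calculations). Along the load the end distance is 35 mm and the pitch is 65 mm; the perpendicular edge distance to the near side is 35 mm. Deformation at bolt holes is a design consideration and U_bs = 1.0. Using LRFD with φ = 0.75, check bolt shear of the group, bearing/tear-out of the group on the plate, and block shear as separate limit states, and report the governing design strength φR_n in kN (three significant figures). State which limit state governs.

141 kN (bolt shear governs)

Bolt shear: A_b = π·16²/4 = 201.1 mm²; R_n = 469 × 201.1 × 2 × 1 / 1000 = 188.6 kN → 0.75 × 188.6 = 141 kN.
Bearing: edge l_c = 26, r_n = 127.9 kN; interior l_c = 47, r_n = 157.4 kN; R_n = 127.9 + 1·157.4 = 285.4 kN → 214 kN.
Block shear: A_gv = 1000, A_nv = 700, A_nt = 250 mm²; R_n = min(0.6F_uA_nv, 0.6F_yA_gv) + U_bs·F_u·A_nt = 267.5 kN → 201 kN.
Bolt shear governs: 141 kN.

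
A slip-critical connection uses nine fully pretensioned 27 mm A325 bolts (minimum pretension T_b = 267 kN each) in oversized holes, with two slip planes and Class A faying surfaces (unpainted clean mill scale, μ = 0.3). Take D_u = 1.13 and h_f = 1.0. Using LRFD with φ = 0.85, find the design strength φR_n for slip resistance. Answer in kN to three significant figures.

1380 kN

R_n = μ · D_u · h_f · T_b · n_s · n_b = 0.3 × 1.13 × 1.0 × 267 × 2 × 9 = 1629 kN.
Design strength φR_n = 0.85 × 1629 = 1380 kN.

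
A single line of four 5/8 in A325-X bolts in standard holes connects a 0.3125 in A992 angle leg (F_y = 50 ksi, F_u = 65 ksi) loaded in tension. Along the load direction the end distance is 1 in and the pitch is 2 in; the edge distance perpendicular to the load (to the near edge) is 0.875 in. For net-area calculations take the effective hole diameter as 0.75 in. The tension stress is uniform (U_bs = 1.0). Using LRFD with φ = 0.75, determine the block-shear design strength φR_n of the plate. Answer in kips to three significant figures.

Shear plane L_v = 1 + 3·2 = 7 in; A_gv = 7 × 0.3125 = 2.188 in².
A_nv = (7 − 3.5·0.75) × 0.3125 = 1.367 in².
A_nt = (0.875 − 0.5·0.75) × 0.3125 = 0.1562 in².
0.6 F_u A_nv = 53.32 kips; 0.6 F_y A_gv = 65.62 kips → shear rupture governs the shear term.
R_n = 53.32 + 1.0 × 65 × 0.1562 = 63.48 kips.
Design strength φR_n = 0.75 × 63.48 = 47.6 kips.

47.6 kips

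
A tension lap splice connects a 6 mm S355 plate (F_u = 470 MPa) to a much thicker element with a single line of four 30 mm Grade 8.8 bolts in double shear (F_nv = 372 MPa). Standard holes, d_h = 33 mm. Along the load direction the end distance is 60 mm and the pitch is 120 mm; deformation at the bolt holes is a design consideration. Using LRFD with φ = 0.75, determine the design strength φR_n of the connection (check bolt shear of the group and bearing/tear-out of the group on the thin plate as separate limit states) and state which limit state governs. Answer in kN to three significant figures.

567 kN (bearing governs)

Bolt shear: A_b = π·30²/4 = 706.9 mm²; R_n = 372 × 706.9 × 4 × 2 / 1000 = 2104 kN → 0.75 × 2104 = 1580 kN.
Bearing (1.2 l_c t F_u ≤ 2.4 d t F_u): upper limit = 2.4·30·6·470 / 1000 = 203 kN.
  Edge l_c = 60 − 33/2 = 43.5 → r_n = 147.2 kN; interior l_c = 120 − 33 = 87 → r_n = 203 kN.
  R_n,bearing = 1·147.2 + 3·203 = 756.3 kN → 0.75 × 756.3 = 567 kN.
Bearing governs: 567 kN.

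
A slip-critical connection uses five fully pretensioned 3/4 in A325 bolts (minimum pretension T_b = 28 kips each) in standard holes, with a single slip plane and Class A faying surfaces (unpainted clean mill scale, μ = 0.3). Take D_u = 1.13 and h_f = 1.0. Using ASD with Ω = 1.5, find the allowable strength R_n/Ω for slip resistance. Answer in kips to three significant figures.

31.6 kips

R_n = μ · D_u · h_f · T_b · n_s · n_b = 0.3 × 1.13 × 1.0 × 28 × 1 × 5 = 47.46 kips.
Allowable strength R_n/Ω = 47.46 / 1.5 = 31.6 kips.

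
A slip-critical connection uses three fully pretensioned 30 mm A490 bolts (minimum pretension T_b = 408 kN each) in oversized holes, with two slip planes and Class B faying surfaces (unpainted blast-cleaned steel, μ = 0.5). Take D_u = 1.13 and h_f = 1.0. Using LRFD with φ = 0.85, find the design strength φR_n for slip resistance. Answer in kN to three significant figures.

1180 kN

R_n = μ · D_u · h_f · T_b · n_s · n_b = 0.5 × 1.13 × 1.0 × 408 × 2 × 3 = 1383 kN.
Design strength φR_n = 0.85 × 1383 = 1180 kN.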